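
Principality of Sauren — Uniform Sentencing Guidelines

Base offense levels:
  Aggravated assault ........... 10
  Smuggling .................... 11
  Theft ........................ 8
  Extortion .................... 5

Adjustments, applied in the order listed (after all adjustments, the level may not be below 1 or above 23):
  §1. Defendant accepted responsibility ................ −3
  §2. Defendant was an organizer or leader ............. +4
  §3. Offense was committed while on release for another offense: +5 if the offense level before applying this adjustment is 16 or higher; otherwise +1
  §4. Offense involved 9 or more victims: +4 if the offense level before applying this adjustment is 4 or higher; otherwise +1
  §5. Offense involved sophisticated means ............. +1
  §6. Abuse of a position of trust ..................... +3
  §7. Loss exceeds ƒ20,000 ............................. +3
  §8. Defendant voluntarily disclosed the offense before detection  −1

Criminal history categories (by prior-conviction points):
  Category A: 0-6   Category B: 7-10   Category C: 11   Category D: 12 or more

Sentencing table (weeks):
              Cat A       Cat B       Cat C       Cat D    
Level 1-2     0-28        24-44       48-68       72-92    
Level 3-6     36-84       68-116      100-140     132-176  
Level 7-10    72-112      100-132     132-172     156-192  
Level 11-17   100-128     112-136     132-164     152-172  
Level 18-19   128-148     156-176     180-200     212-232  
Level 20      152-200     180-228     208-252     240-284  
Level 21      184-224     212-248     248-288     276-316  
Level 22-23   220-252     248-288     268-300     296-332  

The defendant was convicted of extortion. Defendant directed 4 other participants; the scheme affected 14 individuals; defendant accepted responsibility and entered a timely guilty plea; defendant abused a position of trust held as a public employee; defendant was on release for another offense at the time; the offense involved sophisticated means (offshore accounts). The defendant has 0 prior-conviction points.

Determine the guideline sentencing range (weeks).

Base offense level for extortion: 5.
§1 applies: 5 − 3 = 2.
§2 applies: 2 + 4 = 6.
§3 applies (level before this adjustment is 6 < 16, so +1): 6 + 1 = 7.
§4 applies (level before this adjustment is 7 ≥ 4, so +4): 7 + 4 = 11.
§5 applies: 11 + 1 = 12.
§6 applies: 12 + 3 = 15.
§8 does not apply.
Final offense level: 15.
Criminal history: 0 prior points → Category A (0-6).
Level 15 falls in the 11-17 band.
Grid: Level 11-17 × Category A = 100-128 weeks.

100-128 weeks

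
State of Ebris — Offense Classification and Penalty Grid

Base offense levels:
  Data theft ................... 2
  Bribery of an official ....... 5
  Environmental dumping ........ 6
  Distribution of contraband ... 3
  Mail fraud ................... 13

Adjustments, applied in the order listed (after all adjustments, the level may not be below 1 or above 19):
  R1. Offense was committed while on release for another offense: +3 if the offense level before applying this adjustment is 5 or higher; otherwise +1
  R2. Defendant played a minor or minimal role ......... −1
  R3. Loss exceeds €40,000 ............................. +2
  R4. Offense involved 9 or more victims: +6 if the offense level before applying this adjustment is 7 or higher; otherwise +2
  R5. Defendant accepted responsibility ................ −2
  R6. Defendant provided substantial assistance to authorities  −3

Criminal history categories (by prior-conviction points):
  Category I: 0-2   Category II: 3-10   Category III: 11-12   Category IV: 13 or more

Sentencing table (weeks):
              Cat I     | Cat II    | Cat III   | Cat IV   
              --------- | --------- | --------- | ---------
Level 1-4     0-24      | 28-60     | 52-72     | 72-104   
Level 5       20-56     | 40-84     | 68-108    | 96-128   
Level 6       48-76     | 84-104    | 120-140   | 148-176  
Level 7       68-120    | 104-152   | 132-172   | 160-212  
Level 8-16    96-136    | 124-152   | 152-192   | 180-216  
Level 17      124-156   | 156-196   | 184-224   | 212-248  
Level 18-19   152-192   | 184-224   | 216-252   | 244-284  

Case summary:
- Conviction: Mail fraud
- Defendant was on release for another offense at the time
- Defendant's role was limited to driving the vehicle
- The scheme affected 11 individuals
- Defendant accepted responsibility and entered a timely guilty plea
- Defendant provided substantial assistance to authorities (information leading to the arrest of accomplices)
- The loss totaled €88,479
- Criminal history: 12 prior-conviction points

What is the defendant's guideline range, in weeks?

216-252 weeks

Base offense level for mail fraud: 13.
R1 applies (level before this adjustment is 13 ≥ 5, so +3): 13 + 3 = 16.
R2 applies: 16 − 1 = 15.
R3 applies: 15 + 2 = 17.
R4 applies (level before this adjustment is 17 ≥ 7, so +6): 17 + 6 = 23.
R5 applies: 23 − 2 = 21.
R6 applies: 21 − 3 = 18.
Final offense level: 18.
Criminal history: 12 prior points → Category III (11-12).
Level 18 falls in the 18-19 band.
Grid: Level 18-19 × Category III = 216-252 weeks.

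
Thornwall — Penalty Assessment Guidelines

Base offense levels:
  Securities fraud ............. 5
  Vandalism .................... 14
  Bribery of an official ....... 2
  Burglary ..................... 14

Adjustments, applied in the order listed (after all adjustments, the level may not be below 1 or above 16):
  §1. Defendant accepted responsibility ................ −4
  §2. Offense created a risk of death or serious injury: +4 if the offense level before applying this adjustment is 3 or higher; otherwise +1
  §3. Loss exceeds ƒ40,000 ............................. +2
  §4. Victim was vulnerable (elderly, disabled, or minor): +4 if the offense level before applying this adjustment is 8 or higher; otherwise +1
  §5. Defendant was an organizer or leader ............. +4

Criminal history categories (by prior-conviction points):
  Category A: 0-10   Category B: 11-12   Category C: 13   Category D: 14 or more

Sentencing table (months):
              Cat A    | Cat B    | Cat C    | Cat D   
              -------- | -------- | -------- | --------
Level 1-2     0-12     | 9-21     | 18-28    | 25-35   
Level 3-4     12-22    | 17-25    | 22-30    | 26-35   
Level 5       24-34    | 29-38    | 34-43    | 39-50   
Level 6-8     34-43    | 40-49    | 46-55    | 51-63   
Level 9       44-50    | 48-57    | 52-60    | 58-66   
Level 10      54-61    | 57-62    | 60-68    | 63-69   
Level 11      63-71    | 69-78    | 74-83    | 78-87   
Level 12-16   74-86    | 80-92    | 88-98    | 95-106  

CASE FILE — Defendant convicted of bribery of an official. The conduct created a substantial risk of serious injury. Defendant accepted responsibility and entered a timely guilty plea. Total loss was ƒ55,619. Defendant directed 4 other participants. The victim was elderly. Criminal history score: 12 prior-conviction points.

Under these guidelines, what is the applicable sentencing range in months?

40-49 months

Base offense level for bribery of an official: 2.
§1 applies: 2 − 4 = -2.
§2 applies (level before this adjustment is -2 < 3, so +1): -2 + 1 = -1.
§3 applies: -1 + 2 = 1.
§4 applies (level before this adjustment is 1 < 8, so +1): 1 + 1 = 2.
§5 applies: 2 + 4 = 6.
Final offense level: 6.
Criminal history: 12 prior points → Category B (11-12).
Level 6 falls in the 6-8 band.
Grid: Level 6-8 × Category B = 40-49 months.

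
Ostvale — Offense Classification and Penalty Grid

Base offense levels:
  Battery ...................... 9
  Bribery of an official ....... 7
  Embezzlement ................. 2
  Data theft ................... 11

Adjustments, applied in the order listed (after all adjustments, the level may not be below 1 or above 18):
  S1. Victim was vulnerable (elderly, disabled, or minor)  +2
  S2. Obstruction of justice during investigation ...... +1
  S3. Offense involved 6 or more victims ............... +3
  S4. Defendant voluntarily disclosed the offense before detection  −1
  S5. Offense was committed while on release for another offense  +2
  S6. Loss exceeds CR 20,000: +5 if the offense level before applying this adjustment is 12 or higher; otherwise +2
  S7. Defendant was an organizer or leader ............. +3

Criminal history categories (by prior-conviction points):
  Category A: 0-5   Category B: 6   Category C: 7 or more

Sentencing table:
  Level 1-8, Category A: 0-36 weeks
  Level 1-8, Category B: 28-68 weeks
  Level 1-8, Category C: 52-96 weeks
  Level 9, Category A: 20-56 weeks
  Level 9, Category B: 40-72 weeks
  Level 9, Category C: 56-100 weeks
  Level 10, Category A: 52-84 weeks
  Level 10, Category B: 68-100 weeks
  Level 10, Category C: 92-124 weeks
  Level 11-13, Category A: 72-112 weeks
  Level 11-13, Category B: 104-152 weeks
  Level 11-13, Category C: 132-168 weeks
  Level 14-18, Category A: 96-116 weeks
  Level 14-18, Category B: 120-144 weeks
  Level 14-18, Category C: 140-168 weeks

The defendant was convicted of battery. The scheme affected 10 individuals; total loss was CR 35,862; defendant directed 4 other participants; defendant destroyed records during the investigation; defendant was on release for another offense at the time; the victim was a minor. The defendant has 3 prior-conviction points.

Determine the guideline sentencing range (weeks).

96-116 weeks

Base offense level for battery: 9.
S1 applies: 9 + 2 = 11.
S2 applies: 11 + 1 = 12.
S3 applies: 12 + 3 = 15.
S5 applies: 15 + 2 = 17.
S6 applies (level before this adjustment is 17 ≥ 12, so +5): 17 + 5 = 22.
S7 applies: 22 + 3 = 25.
Level 25 exceeds the maximum of 18; capped at 18.
Final offense level: 18.
Criminal history: 3 prior points → Category A (0-5).
Level 18 falls in the 14-18 band.
Grid: Level 14-18 × Category A = 96-116 weeks.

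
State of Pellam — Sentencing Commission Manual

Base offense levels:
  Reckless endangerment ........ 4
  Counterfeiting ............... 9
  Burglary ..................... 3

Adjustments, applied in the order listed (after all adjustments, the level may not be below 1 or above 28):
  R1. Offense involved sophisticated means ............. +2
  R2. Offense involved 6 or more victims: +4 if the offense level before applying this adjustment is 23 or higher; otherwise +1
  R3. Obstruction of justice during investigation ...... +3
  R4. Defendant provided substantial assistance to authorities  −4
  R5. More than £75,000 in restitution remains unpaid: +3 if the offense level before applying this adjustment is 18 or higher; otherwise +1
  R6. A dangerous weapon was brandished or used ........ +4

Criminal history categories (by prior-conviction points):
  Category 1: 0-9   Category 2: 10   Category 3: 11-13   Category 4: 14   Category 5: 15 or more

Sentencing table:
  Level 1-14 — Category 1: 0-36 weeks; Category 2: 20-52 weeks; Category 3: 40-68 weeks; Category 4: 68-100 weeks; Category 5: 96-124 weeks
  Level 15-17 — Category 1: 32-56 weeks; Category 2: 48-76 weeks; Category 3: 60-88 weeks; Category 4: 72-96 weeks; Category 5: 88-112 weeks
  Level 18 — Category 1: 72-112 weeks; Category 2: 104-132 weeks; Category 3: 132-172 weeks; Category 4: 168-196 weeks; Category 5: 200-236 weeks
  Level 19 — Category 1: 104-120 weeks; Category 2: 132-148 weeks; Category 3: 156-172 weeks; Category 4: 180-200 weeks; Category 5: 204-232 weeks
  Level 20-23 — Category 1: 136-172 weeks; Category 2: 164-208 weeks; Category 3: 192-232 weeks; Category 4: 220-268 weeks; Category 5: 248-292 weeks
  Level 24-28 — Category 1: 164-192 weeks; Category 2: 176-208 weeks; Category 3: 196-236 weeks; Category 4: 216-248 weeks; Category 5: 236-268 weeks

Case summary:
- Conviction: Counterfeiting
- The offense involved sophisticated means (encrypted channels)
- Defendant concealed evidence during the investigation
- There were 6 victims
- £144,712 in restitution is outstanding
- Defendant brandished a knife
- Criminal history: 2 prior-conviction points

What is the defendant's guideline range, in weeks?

136-172 weeks

Base offense level for counterfeiting: 9.
R1 applies: 9 + 2 = 11.
R2 applies (level before this adjustment is 11 < 23, so +1): 11 + 1 = 12.
R3 applies: 12 + 3 = 15.
R5 applies (level before this adjustment is 15 < 18, so +1): 15 + 1 = 16.
R6 applies: 16 + 4 = 20.
Final offense level: 20.
Criminal history: 2 prior points → Category 1 (0-9).
Level 20 falls in the 20-23 band.
Grid: Level 20-23 × Category 1 = 136-172 weeks.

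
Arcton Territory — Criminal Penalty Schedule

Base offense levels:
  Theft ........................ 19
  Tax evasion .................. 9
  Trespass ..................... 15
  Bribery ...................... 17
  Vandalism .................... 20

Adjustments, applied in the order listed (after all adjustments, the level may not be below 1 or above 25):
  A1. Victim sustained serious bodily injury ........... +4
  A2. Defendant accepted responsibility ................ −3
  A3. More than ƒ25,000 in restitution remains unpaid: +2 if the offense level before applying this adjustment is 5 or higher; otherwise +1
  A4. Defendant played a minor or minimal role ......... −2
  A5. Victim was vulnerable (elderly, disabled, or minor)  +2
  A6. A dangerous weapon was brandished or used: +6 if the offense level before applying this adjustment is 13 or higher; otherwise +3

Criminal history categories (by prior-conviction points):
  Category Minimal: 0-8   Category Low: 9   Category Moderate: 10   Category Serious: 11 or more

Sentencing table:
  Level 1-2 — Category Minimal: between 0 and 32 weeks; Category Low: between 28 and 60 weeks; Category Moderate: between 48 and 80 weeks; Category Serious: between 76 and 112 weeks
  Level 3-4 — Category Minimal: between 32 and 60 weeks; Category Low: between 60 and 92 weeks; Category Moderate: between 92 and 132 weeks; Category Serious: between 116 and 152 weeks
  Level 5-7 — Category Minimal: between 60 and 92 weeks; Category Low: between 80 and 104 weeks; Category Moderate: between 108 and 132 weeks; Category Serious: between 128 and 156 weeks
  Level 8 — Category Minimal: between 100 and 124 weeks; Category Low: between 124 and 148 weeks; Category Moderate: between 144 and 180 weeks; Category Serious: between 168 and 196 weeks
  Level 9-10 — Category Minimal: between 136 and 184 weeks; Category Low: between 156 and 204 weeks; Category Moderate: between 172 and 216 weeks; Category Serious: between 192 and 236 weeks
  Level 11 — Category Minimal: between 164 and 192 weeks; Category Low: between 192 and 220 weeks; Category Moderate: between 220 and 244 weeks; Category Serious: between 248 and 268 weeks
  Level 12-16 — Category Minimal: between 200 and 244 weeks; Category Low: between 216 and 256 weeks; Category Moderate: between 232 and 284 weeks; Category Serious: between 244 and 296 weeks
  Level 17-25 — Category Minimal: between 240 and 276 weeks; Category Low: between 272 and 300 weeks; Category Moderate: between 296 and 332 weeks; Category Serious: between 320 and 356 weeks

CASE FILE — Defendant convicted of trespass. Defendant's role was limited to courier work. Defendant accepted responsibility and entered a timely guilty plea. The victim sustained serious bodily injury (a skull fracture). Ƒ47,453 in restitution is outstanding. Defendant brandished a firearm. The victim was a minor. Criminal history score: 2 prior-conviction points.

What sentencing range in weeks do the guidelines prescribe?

240-276 weeks

Base offense level for trespass: 15.
A1 applies: 15 + 4 = 19.
A2 applies: 19 − 3 = 16.
A3 applies (level before this adjustment is 16 ≥ 5, so +2): 16 + 2 = 18.
A4 applies: 18 − 2 = 16.
A5 applies: 16 + 2 = 18.
A6 applies (level before this adjustment is 18 ≥ 13, so +6): 18 + 6 = 24.
Final offense level: 24.
Criminal history: 2 prior points → Category Minimal (0-8).
Level 24 falls in the 17-25 band.
Grid: Level 17-25 × Category Minimal = 240-276 weeks.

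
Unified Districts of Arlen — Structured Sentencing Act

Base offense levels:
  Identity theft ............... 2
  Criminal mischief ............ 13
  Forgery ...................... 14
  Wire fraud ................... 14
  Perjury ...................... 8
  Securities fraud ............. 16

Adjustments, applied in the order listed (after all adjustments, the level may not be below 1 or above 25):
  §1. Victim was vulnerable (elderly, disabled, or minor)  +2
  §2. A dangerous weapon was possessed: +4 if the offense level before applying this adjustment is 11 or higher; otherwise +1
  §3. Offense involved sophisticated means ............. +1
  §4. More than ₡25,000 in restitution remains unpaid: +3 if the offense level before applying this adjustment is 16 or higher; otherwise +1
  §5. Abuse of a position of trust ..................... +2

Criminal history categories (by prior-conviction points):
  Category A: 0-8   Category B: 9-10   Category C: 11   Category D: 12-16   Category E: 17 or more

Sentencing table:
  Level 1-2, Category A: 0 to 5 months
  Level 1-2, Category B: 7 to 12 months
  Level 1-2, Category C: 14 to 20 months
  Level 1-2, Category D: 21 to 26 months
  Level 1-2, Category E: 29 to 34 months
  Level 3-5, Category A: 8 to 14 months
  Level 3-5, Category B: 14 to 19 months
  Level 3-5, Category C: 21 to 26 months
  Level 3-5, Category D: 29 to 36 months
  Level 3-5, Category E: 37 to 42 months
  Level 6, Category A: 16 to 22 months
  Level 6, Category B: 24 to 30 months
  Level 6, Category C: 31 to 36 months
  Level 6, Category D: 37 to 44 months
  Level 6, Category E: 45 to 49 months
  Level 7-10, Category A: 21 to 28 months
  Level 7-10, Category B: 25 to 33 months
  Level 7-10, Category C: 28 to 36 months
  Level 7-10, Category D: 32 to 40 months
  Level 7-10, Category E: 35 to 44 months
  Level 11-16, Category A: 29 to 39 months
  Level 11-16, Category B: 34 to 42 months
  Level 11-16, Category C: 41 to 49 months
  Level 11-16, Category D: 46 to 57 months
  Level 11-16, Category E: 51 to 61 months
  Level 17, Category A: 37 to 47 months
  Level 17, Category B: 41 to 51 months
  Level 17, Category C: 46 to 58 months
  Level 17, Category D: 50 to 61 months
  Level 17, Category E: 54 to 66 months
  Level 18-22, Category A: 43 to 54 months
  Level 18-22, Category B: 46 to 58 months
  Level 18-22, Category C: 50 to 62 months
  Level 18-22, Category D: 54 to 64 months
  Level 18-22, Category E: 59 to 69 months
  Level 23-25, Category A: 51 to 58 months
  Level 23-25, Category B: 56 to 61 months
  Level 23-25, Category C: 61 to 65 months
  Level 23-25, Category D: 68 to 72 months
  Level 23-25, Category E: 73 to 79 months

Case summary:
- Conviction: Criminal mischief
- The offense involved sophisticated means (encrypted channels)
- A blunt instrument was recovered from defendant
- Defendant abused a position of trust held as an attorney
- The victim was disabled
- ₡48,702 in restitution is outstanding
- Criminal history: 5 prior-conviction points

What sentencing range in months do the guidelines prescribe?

51-58 months

Base offense level for criminal mischief: 13.
§1 applies: 13 + 2 = 15.
§2 applies (level before this adjustment is 15 ≥ 11, so +4): 15 + 4 = 19.
§3 applies: 19 + 1 = 20.
§4 applies (level before this adjustment is 20 ≥ 16, so +3): 20 + 3 = 23.
§5 applies: 23 + 2 = 25.
Final offense level: 25.
Criminal history: 5 prior points → Category A (0-8).
Level 25 falls in the 23-25 band.
Grid: Level 23-25 × Category A = 51-58 months.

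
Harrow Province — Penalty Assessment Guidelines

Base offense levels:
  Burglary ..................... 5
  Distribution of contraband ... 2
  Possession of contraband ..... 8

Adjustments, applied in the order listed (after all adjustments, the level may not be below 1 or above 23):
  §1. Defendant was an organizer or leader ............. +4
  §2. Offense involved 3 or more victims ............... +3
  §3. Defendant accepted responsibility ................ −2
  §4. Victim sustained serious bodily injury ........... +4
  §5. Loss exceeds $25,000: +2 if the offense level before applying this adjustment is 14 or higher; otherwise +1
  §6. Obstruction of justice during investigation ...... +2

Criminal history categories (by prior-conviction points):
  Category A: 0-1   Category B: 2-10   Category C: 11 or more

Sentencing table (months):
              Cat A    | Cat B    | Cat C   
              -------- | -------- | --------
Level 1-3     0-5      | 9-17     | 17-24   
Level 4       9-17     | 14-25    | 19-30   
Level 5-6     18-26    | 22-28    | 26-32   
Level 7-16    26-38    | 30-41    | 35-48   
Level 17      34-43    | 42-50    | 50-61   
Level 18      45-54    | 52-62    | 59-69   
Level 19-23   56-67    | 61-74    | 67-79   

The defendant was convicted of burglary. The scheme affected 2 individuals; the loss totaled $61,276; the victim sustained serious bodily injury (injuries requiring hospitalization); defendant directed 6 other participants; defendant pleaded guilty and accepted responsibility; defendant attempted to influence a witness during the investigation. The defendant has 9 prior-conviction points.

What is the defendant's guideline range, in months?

30-41 months

Base offense level for burglary: 5.
§1 applies: 5 + 4 = 9.
§3 applies: 9 − 2 = 7.
§4 applies: 7 + 4 = 11.
§5 applies (level before this adjustment is 11 < 14, so +1): 11 + 1 = 12.
§6 applies: 12 + 2 = 14.
Final offense level: 14.
Criminal history: 9 prior points → Category B (2-10).
Level 14 falls in the 7-16 band.
Grid: Level 7-16 × Category B = 30-41 months.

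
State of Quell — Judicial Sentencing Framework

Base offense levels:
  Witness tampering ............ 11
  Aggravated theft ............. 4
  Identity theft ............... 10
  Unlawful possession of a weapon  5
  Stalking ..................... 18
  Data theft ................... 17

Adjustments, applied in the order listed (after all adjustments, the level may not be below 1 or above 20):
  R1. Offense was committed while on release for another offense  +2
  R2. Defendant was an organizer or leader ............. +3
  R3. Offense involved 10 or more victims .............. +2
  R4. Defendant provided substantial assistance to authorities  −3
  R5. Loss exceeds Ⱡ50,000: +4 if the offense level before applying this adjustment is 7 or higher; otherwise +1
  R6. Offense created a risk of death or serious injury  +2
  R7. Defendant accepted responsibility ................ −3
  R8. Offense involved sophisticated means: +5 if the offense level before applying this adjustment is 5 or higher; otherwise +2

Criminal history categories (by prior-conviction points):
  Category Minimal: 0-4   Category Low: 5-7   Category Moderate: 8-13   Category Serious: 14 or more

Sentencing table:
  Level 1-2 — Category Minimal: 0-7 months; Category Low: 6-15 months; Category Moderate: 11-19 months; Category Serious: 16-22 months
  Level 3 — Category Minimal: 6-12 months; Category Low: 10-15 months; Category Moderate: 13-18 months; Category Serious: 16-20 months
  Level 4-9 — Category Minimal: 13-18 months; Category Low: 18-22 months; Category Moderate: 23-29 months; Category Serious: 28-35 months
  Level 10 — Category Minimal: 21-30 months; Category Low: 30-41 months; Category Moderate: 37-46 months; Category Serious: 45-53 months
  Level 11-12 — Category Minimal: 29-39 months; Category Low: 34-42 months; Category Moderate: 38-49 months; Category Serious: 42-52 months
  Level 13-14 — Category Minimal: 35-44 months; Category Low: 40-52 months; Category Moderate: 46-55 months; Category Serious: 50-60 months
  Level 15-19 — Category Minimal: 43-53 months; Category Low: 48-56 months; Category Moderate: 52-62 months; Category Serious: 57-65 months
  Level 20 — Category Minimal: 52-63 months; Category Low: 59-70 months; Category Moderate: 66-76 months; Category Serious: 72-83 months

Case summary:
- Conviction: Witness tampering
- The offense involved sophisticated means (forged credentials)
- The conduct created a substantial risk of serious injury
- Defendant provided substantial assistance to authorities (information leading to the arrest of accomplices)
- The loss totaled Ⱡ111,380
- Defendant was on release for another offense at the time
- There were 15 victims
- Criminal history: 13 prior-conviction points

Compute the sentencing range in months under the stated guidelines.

Base offense level for witness tampering: 11.
R1 applies: 11 + 2 = 13.
R3 applies: 13 + 2 = 15.
R4 applies: 15 − 3 = 12.
R5 applies (level before this adjustment is 12 ≥ 7, so +4): 12 + 4 = 16.
R6 applies: 16 + 2 = 18.
R8 applies (level before this adjustment is 18 ≥ 5, so +5): 18 + 5 = 23.
Level 23 exceeds the maximum of 20; capped at 20.
Final offense level: 20.
Criminal history: 13 prior points → Category Moderate (8-13).
Level 20 falls in the 20 band.
Grid: Level 20 × Category Moderate = 66-76 months.

66-76 months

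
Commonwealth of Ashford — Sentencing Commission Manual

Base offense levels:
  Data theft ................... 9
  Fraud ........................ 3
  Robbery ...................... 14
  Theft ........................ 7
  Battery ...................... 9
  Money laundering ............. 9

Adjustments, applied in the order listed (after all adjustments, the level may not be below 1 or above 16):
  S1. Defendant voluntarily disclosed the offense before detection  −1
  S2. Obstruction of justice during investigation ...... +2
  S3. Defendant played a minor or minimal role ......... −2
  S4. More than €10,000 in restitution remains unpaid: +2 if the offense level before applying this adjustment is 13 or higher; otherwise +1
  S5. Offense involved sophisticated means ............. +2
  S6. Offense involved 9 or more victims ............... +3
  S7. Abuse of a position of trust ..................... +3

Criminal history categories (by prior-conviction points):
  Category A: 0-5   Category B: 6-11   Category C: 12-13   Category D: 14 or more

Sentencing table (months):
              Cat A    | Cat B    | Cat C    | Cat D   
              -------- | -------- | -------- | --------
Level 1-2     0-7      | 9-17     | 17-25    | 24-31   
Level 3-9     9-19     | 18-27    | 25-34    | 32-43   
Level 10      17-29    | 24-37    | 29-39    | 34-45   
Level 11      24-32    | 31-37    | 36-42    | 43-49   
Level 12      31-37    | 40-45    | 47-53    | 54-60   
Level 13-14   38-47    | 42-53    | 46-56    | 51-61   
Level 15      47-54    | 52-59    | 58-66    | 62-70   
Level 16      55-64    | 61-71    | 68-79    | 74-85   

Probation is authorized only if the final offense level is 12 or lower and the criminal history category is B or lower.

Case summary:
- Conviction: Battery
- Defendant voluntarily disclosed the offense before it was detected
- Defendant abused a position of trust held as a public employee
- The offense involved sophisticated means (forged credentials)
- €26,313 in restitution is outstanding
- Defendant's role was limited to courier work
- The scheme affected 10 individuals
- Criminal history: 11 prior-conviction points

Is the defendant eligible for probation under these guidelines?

Base offense level for battery: 9.
S1 applies: 9 − 1 = 8.
S3 applies: 8 − 2 = 6.
S4 applies (level before this adjustment is 6 < 13, so +1): 6 + 1 = 7.
S5 applies: 7 + 2 = 9.
S6 applies: 9 + 3 = 12.
S7 applies: 12 + 3 = 15.
Final offense level: 15.
Criminal history: 11 prior points → Category B (6-11).
Level 15 falls in the 15 band.
Grid: Level 15 × Category B = 52-59 months.
Probation check: level 15 > 12 and category B ≤ B → not eligible.

No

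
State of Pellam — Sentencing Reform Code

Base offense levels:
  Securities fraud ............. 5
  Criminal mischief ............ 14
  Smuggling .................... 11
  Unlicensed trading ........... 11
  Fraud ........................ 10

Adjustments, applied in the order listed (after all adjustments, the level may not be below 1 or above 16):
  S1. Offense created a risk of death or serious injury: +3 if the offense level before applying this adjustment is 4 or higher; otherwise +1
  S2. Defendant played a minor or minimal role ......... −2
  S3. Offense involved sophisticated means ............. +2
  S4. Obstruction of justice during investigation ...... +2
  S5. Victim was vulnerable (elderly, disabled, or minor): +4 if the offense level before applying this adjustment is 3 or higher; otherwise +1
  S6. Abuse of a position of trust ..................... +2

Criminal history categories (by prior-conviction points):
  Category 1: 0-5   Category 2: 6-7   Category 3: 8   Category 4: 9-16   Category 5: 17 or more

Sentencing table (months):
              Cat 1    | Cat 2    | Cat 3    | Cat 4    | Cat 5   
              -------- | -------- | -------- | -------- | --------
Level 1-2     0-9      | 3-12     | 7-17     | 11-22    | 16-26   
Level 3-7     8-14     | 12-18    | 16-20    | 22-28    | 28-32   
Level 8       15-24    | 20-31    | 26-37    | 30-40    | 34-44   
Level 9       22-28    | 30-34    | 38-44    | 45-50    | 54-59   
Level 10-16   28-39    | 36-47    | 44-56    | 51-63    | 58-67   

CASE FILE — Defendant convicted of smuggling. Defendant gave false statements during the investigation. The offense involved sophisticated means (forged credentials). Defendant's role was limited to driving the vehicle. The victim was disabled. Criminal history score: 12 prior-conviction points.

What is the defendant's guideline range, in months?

51-63 months

Base offense level for smuggling: 11.
S1 does not apply.
S2 applies: 11 − 2 = 9.
S3 applies: 9 + 2 = 11.
S4 applies: 11 + 2 = 13.
S5 applies (level before this adjustment is 13 ≥ 3, so +4): 13 + 4 = 17.
S6 does not apply.
Level 17 exceeds the maximum of 16; capped at 16.
Final offense level: 16.
Criminal history: 12 prior points → Category 4 (9-16).
Level 16 falls in the 10-16 band.
Grid: Level 10-16 × Category 4 = 51-63 months.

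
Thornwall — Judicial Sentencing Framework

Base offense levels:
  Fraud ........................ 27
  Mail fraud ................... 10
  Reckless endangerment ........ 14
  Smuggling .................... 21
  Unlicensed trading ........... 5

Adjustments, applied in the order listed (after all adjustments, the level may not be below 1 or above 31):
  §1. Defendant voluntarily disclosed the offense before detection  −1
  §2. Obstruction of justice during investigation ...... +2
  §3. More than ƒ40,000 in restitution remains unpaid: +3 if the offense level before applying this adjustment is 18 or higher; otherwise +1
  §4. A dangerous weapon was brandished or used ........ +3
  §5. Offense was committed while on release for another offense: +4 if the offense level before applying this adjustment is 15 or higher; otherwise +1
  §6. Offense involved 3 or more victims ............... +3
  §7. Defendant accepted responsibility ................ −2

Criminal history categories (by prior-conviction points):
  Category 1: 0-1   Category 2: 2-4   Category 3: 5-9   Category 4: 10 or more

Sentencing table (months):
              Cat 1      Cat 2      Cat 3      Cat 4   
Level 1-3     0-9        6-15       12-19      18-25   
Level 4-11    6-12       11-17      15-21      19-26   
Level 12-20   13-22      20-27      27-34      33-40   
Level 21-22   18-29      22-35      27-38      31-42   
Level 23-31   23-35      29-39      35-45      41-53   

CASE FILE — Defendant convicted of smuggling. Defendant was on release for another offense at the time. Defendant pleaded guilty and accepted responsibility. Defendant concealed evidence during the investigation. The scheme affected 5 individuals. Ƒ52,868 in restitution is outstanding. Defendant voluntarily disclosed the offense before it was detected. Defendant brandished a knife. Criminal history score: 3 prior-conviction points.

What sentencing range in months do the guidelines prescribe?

29-39 months

Base offense level for smuggling: 21.
§1 applies: 21 − 1 = 20.
§2 applies: 20 + 2 = 22.
§3 applies (level before this adjustment is 22 ≥ 18, so +3): 22 + 3 = 25.
§4 applies: 25 + 3 = 28.
§5 applies (level before this adjustment is 28 ≥ 15, so +4): 28 + 4 = 32.
§6 applies: 32 + 3 = 35.
§7 applies: 35 − 2 = 33.
Level 33 exceeds the maximum of 31; capped at 31.
Final offense level: 31.
Criminal history: 3 prior points → Category 2 (2-4).
Level 31 falls in the 23-31 band.
Grid: Level 23-31 × Category 2 = 29-39 months.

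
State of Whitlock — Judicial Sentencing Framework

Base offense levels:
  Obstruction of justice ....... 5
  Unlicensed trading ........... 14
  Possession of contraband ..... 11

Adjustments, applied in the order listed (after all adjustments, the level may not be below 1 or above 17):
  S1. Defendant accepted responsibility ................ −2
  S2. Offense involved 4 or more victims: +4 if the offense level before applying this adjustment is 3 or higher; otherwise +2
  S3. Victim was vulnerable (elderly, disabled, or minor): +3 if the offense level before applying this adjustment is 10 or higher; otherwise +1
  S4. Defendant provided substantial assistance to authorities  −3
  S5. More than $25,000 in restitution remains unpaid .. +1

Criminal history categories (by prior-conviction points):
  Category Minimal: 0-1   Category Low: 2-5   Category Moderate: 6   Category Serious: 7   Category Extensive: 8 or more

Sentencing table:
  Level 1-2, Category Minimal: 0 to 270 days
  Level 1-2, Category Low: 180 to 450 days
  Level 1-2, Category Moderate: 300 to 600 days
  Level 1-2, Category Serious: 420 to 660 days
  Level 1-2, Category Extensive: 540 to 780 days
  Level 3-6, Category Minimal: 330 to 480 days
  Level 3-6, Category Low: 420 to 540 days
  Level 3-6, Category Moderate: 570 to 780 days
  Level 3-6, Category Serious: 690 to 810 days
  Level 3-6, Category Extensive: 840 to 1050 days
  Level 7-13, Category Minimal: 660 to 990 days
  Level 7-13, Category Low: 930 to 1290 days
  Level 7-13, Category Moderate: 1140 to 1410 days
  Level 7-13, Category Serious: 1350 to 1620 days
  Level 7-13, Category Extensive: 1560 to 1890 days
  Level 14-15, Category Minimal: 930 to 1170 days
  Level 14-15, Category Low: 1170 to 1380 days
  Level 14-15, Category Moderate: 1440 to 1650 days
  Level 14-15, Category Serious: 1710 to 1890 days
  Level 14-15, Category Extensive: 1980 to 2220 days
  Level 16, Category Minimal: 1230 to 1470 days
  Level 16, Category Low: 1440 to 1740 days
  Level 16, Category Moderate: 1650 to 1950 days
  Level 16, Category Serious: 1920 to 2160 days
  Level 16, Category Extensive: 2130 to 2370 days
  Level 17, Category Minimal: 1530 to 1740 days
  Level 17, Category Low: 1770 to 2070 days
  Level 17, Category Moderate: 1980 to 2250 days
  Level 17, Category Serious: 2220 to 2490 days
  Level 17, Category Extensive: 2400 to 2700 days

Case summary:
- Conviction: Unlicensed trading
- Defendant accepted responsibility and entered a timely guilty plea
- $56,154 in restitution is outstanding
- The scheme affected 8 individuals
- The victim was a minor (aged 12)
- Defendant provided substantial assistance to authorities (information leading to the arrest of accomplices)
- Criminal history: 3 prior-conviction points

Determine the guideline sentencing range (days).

Base offense level for unlicensed trading: 14.
S1 applies: 14 − 2 = 12.
S2 applies (level before this adjustment is 12 ≥ 3, so +4): 12 + 4 = 16.
S3 applies (level before this adjustment is 16 ≥ 10, so +3): 16 + 3 = 19.
S4 applies: 19 − 3 = 16.
S5 applies: 16 + 1 = 17.
Final offense level: 17.
Criminal history: 3 prior points → Category Low (2-5).
Level 17 falls in the 17 band.
Grid: Level 17 × Category Low = 1770-2070 days.

1770-2070 days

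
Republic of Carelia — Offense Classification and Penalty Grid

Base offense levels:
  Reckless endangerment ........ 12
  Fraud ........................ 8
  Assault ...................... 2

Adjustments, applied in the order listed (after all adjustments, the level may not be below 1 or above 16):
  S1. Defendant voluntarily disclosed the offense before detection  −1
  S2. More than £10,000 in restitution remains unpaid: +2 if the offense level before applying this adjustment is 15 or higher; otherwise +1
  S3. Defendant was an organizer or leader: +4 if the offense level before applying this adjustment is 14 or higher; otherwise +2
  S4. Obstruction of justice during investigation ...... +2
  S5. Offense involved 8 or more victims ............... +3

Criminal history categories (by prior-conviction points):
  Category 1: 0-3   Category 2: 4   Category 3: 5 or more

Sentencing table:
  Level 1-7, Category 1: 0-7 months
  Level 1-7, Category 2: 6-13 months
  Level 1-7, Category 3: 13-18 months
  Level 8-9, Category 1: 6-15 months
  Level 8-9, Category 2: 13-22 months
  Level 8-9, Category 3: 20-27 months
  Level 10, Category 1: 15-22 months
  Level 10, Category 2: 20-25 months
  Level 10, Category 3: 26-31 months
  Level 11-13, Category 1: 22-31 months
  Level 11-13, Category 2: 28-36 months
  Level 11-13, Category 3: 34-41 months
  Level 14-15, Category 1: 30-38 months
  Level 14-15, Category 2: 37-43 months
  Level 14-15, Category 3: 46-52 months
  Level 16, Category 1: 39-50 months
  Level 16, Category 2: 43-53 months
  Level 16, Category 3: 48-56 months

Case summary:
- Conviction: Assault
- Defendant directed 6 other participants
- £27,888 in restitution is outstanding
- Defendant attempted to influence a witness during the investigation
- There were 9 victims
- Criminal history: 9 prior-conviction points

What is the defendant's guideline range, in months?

Base offense level for assault: 2.
S2 applies (level before this adjustment is 2 < 15, so +1): 2 + 1 = 3.
S3 applies (level before this adjustment is 3 < 14, so +2): 3 + 2 = 5.
S4 applies: 5 + 2 = 7.
S5 applies: 7 + 3 = 10.
Final offense level: 10.
Criminal history: 9 prior points → Category 3 (5+).
Level 10 falls in the 10 band.
Grid: Level 10 × Category 3 = 26-31 months.

26-31 months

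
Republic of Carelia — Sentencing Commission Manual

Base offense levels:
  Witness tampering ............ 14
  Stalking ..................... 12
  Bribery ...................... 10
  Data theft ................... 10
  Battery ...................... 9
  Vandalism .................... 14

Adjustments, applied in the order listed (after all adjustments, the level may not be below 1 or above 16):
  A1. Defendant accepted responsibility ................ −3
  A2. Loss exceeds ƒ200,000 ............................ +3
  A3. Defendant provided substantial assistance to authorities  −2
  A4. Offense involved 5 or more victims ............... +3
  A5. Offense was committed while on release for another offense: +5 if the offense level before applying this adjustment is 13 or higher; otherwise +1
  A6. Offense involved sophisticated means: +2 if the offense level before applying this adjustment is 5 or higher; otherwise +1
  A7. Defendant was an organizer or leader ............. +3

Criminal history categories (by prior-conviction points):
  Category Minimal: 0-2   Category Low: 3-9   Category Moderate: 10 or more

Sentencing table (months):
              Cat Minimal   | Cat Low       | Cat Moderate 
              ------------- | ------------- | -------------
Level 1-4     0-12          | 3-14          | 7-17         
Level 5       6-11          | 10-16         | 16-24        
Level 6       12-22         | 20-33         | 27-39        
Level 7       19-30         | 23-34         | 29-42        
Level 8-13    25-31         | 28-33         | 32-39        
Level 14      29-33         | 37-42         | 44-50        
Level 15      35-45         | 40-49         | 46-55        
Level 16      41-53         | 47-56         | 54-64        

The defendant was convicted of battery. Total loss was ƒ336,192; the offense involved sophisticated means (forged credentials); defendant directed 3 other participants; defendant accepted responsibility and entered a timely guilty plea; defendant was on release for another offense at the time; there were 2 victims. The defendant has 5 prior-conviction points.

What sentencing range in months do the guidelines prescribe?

Base offense level for battery: 9.
A1 applies: 9 − 3 = 6.
A2 applies: 6 + 3 = 9.
A3 does not apply.
A5 applies (level before this adjustment is 9 < 13, so +1): 9 + 1 = 10.
A6 applies (level before this adjustment is 10 ≥ 5, so +2): 10 + 2 = 12.
A7 applies: 12 + 3 = 15.
Final offense level: 15.
Criminal history: 5 prior points → Category Low (3-9).
Level 15 falls in the 15 band.
Grid: Level 15 × Category Low = 40-49 months.

40-49 months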